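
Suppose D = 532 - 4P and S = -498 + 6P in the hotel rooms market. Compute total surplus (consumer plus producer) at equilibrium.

Total surplus = 3000

Equilibrium: 532 - 4P = -498 + 6P gives P* = 103, Q* = 120.
Demand choke price: P = 133; supply starts at P = 83.
CS = ½(133 − 103)(120) = 1800; PS = ½(103 − 83)(120) = 1200.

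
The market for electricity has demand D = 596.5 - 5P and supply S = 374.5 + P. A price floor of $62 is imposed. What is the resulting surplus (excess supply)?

Equilibrium price would be P* = 37, so the floor at 62 binds.
At P = 62: D = 286.5, S = 436.5.
Surplus = 436.5 − 286.5 = 150.

Surplus = 150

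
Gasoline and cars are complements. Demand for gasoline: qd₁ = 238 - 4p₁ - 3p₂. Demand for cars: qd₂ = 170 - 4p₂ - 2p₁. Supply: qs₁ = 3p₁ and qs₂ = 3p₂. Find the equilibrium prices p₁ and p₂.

Market 1: 238 - 4p₁ - 3p₂ = 3p₁ → 7p₁ + 3p₂ = 238.
Market 2: 7p₂ + 2p₁ = 170.
Eliminating p₂: 7×(1) − 3×(2) gives 43p₁ = 1156, so p₁ = 1156/43.
Back-substitute into (2): p₂ = (170 − 2×1156/43) / 7 = 714/43.

p₁ = 1156/43, p₂ = 714/43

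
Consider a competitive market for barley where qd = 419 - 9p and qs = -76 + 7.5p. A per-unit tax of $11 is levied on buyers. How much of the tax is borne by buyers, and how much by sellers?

Buyers bear $5, sellers bear $6

Pre-tax equilibrium: p* = 30, q* = 149.
Tax on buyers shifts demand to qd = 419 − 9(p + 11) = 320 - 9p.
320 - 9p = -76 + 7.5p gives seller price ps = 24; buyers pay pb = 24 + 11 = 35.
New quantity: q = 419 − 9(35) = 104.
Buyer burden = 35 − 30 = 5; seller burden = 30 − 24 = 6.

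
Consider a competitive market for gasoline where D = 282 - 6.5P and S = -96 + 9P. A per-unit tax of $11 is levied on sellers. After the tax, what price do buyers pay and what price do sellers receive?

Buyers pay 954/31, sellers receive 613/31

Pre-tax equilibrium: P* = 756/31, Q* = 3828/31.
Tax on sellers shifts supply to S = -96 + 9(P − 11) = -195 + 9P.
282 - 6.5P = -195 + 9P gives buyer price Pb = 954/31; sellers receive Ps = 954/31 − 11 = 613/31.
New quantity: Q = 282 − 6.5(954/31) = 2541/31.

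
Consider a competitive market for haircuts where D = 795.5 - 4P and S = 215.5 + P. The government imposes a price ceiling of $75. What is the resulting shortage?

Equilibrium price would be P* = 116, so the ceiling at 75 binds.
At P = 75: D = 795.5 − 4(75) = 495.5, S = 215.5 + 1(75) = 290.5.
Shortage = 495.5 − 290.5 = 205.

Shortage = 205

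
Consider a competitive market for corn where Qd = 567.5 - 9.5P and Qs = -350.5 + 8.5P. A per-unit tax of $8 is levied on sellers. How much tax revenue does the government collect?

Pre-tax equilibrium: P* = 51, Q* = 83.
Tax on sellers shifts supply to Qs = -350.5 + 8.5(P − 8) = -418.5 + 8.5P.
567.5 - 9.5P = -418.5 + 8.5P gives buyer price Pb = 493/9; sellers receive Ps = 493/9 − 8 = 421/9.
New quantity: Q = 567.5 − 9.5(493/9) = 424/9.
Revenue = 8 × 424/9 = 3392/9.

Tax revenue = 3392/9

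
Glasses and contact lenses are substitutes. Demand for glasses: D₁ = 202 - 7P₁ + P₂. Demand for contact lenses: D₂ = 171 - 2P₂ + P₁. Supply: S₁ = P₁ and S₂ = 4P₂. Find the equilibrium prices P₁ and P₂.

Market 1: 202 - 7P₁ + P₂ = P₁ → 8P₁ - P₂ = 202.
Market 2: 6P₂ - P₁ = 171.
Eliminating P₂: 6×(1) + 1×(2) gives 47P₁ = 1383, so P₁ = 1383/47.
Back-substitute into (2): P₂ = (171 + 1×1383/47) / 6 = 1570/47.

P₁ = 1383/47, P₂ = 1570/47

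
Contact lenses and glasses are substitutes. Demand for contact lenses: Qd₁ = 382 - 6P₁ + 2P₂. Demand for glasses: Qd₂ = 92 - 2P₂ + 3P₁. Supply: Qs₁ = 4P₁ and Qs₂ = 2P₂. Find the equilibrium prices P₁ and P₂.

Market 1: 382 - 6P₁ + 2P₂ = 4P₁ → 10P₁ - 2P₂ = 382.
Market 2: 4P₂ - 3P₁ = 92.
Eliminating P₂: 4×(1) + 2×(2) gives 34P₁ = 1712, so P₁ = 856/17.
Back-substitute into (2): P₂ = (92 + 3×856/17) / 4 = 1033/17.

P₁ = 856/17, P₂ = 1033/17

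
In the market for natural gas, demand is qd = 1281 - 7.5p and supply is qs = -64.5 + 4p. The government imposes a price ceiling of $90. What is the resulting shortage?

Shortage = 310.5

Equilibrium price would be p* = 117, so the ceiling at 90 binds.
At p = 90: qd = 1281 − 7.5(90) = 606, qs = -64.5 + 4(90) = 295.5.
Shortage = 606 − 295.5 = 310.5.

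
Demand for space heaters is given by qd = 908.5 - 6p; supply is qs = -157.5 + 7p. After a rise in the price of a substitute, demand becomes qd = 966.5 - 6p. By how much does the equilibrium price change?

Original equilibrium: p* = 82, q* = 416.5.
New equilibrium: 966.5 - 6p = -157.5 + 7p, so 1124 = 13p and p' = 1124/13; q' = 966.5 − 6(1124/13) = 11641/26.
Change in price: 1124/13 − 82 = 58/13.

Δp = 58/13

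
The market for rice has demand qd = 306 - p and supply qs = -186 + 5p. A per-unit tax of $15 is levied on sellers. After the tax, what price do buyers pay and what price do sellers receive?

Pre-tax equilibrium: p* = 82, q* = 224.
Tax on sellers shifts supply to qs = -186 + 5(p − 15) = -261 + 5p.
306 - p = -261 + 5p gives buyer price pb = 94.5; sellers receive ps = 94.5 − 15 = 79.5.
New quantity: q = 306 − 1(94.5) = 211.5.

Buyers pay $94.5, sellers receive $79.5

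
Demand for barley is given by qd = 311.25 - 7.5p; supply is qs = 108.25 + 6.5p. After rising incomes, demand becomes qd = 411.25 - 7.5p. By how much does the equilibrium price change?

Δp = 50/7

Original equilibrium: p* = 14.5, q* = 202.5.
New equilibrium: 411.25 - 7.5p = 108.25 + 6.5p, so 303 = 14p and p' = 303/14; q' = 411.25 − 7.5(303/14) = 3485/14.
Change in price: 303/14 − 14.5 = 50/7.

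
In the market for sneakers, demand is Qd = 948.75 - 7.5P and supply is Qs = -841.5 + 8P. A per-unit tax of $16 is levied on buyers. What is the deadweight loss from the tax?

Deadweight loss = 15360/31

Pre-tax equilibrium: P* = 115.5, Q* = 82.5.
Tax on buyers shifts demand to Qd = 948.75 − 7.5(P + 16) = 828.75 - 7.5P.
828.75 - 7.5P = -841.5 + 8P gives seller price Ps = 6681/62; buyers pay Pb = 6681/62 + 16 = 7673/62.
New quantity: Q = 948.75 − 7.5(7673/62) = 1275/62.
DWL = ½ × 16 × (82.5 − 1275/62) = 15360/31.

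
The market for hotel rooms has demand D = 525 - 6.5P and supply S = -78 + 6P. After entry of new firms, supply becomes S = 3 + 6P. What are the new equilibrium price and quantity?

Original equilibrium: P* = 48.24, Q* = 211.44.
New equilibrium: 525 - 6.5P = 3 + 6P, so 522 = 12.5P and P' = 41.76; Q' = 525 − 6.5(41.76) = 253.56.

P' = 41.76, Q' = 253.56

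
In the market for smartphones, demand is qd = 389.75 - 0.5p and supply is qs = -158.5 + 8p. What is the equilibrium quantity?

Set qd = qs: 389.75 - 0.5p = -158.5 + 8p.
548.25 = 8.5p, so p* = 64.5.
q* = 389.75 − 0.5(64.5) = 357.5.

q* = 357.5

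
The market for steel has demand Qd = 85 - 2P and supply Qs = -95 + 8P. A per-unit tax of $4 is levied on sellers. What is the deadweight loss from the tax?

Pre-tax equilibrium: P* = 18, Q* = 49.
Tax on sellers shifts supply to Qs = -95 + 8(P − 4) = -127 + 8P.
85 - 2P = -127 + 8P gives buyer price Pb = 21.2; sellers receive Ps = 21.2 − 4 = 17.2.
New quantity: Q = 85 − 2(21.2) = 42.6.
DWL = ½ × 4 × (49 − 42.6) = 12.8.

Deadweight loss = 12.8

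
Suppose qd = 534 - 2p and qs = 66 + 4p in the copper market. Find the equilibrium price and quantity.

Set qd = qs: 534 - 2p = 66 + 4p.
468 = 6p, so p* = 78.
q* = 534 − 2(78) = 378.

p* = 78, q* = 378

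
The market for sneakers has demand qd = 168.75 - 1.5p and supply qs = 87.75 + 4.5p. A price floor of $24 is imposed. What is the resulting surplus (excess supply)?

Surplus = 63

Equilibrium price would be p* = 13.5, so the floor at 24 binds.
At p = 24: qd = 132.75, qs = 195.75.
Surplus = 195.75 − 132.75 = 63.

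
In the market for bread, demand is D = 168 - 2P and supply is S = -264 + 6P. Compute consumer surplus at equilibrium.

Consumer surplus = 900

Equilibrium: 168 - 2P = -264 + 6P gives P* = 54, Q* = 60.
Demand choke price (D = 0): P = 84.
CS = ½(84 − 54)(60) = 900.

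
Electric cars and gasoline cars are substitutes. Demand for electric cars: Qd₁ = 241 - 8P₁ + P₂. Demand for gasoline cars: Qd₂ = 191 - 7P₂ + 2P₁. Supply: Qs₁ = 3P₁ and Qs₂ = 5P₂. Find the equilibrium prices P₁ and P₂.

P₁ = 3083/130, P₂ = 2583/130

Market 1: 241 - 8P₁ + P₂ = 3P₁ → 11P₁ - P₂ = 241.
Market 2: 12P₂ - 2P₁ = 191.
Eliminating P₂: 12×(1) + 1×(2) gives 130P₁ = 3083, so P₁ = 3083/130.
Back-substitute into (2): P₂ = (191 + 2×3083/130) / 12 = 2583/130.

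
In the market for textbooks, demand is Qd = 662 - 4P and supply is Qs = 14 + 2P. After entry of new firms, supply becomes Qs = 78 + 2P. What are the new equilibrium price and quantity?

Original equilibrium: P* = 108, Q* = 230.
New equilibrium: 662 - 4P = 78 + 2P, so 584 = 6P and P' = 292/3; Q' = 662 − 4(292/3) = 818/3.

P' = 292/3, Q' = 818/3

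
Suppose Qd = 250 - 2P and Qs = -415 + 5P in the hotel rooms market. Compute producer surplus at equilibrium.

Producer surplus = 360

Equilibrium: 250 - 2P = -415 + 5P gives P* = 95, Q* = 60.
Supply starts at P = 83 (where Qs = 0).
PS = ½(95 − 83)(60) = 360.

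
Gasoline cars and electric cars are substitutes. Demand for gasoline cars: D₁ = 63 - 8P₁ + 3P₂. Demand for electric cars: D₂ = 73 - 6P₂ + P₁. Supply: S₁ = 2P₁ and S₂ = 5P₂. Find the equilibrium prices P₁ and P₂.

Market 1: 63 - 8P₁ + 3P₂ = 2P₁ → 10P₁ - 3P₂ = 63.
Market 2: 11P₂ - P₁ = 73.
Eliminating P₂: 11×(1) + 3×(2) gives 107P₁ = 912, so P₁ = 912/107.
Back-substitute into (2): P₂ = (73 + 1×912/107) / 11 = 793/107.

P₁ = 912/107, P₂ = 793/107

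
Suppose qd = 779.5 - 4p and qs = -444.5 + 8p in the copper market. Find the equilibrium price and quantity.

p* = 102, q* = 371.5

Set qd = qs: 779.5 - 4p = -444.5 + 8p.
1224 = 12p, so p* = 102.
q* = 779.5 − 4(102) = 371.5.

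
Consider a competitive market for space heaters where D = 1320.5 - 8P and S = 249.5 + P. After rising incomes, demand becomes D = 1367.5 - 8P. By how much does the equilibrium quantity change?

ΔQ = 47/9

Original equilibrium: P* = 119, Q* = 368.5.
New equilibrium: 1367.5 - 8P = 249.5 + P, so 1118 = 9P and P' = 1118/9; Q' = 1367.5 − 8(1118/9) = 6727/18.
Change in quantity: 6727/18 − 368.5 = 47/9.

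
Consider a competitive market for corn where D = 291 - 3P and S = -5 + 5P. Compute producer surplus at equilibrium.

Equilibrium: 291 - 3P = -5 + 5P gives P* = 37, Q* = 180.
Supply starts at P = 1 (where S = 0).
PS = ½(37 − 1)(180) = 3240.

Producer surplus = 3240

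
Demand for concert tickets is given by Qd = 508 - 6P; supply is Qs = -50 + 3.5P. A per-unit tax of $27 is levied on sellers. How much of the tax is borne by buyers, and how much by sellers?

Buyers bear 189/19, sellers bear 324/19

Pre-tax equilibrium: P* = 1116/19, Q* = 2956/19.
Tax on sellers shifts supply to Qs = -50 + 3.5(P − 27) = -144.5 + 3.5P.
508 - 6P = -144.5 + 3.5P gives buyer price Pb = 1305/19; sellers receive Ps = 1305/19 − 27 = 792/19.
New quantity: Q = 508 − 6(1305/19) = 1822/19.
Buyer burden = 1305/19 − 1116/19 = 189/19; seller burden = 1116/19 − 792/19 = 324/19.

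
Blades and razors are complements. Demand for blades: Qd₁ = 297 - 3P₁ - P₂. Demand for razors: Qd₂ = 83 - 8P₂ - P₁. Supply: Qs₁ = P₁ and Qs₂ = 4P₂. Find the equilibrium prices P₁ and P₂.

P₁ = 3481/47, P₂ = 35/47

Market 1: 297 - 3P₁ - P₂ = P₁ → 4P₁ + P₂ = 297.
Market 2: 12P₂ + P₁ = 83.
Eliminating P₂: 12×(1) − 1×(2) gives 47P₁ = 3481, so P₁ = 3481/47.
Back-substitute into (2): P₂ = (83 − 1×3481/47) / 12 = 35/47.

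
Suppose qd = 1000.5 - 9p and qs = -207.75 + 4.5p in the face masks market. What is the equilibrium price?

p* = 89.5

Set qd = qs: 1000.5 - 9p = -207.75 + 4.5p.
1208.25 = 13.5p, so p* = 89.5.
q* = 1000.5 − 9(89.5) = 195.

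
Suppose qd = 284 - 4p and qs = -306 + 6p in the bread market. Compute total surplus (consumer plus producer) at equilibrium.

Total surplus = 480

Equilibrium: 284 - 4p = -306 + 6p gives p* = 59, q* = 48.
Demand choke price: p = 71; supply starts at p = 51.
CS = ½(71 − 59)(48) = 288; PS = ½(59 − 51)(48) = 192.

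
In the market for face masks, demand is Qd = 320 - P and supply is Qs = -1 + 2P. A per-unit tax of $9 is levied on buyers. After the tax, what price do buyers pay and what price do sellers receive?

Buyers pay $113, sellers receive $104

Pre-tax equilibrium: P* = 107, Q* = 213.
Tax on buyers shifts demand to Qd = 320 − 1(P + 9) = 311 - P.
311 - P = -1 + 2P gives seller price Ps = 104; buyers pay Pb = 104 + 9 = 113.
New quantity: Q = 320 − 1(113) = 207.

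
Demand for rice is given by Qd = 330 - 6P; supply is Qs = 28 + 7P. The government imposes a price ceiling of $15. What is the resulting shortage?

Shortage = 107

Equilibrium price would be P* = 302/13, so the ceiling at 15 binds.
At P = 15: Qd = 330 − 6(15) = 240, Qs = 28 + 7(15) = 133.
Shortage = 240 − 133 = 107.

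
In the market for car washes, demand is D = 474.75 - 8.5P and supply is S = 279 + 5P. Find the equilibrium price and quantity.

Set D = S: 474.75 - 8.5P = 279 + 5P.
195.75 = 13.5P, so P* = 14.5.
Q* = 474.75 − 8.5(14.5) = 351.5.

P* = 14.5, Q* = 351.5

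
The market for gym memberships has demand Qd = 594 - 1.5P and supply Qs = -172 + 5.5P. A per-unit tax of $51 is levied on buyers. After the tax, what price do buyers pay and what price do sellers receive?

Pre-tax equilibrium: P* = 766/7, Q* = 3009/7.
Tax on buyers shifts demand to Qd = 594 − 1.5(P + 51) = 517.5 - 1.5P.
517.5 - 1.5P = -172 + 5.5P gives seller price Ps = 98.5; buyers pay Pb = 98.5 + 51 = 149.5.
New quantity: Q = 594 − 1.5(149.5) = 369.75.

Buyers pay $149.5, sellers receive $98.5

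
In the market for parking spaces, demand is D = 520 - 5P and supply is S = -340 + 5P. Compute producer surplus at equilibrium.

Equilibrium: 520 - 5P = -340 + 5P gives P* = 86, Q* = 90.
Supply starts at P = 68 (where S = 0).
PS = ½(86 − 68)(90) = 810.

Producer surplus = 810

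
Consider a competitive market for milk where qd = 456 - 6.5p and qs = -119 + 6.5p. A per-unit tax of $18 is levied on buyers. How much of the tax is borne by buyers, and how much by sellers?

Pre-tax equilibrium: p* = 575/13, q* = 168.5.
Tax on buyers shifts demand to qd = 456 − 6.5(p + 18) = 339 - 6.5p.
339 - 6.5p = -119 + 6.5p gives seller price ps = 458/13; buyers pay pb = 458/13 + 18 = 692/13.
New quantity: q = 456 − 6.5(692/13) = 110.
Buyer burden = 692/13 − 575/13 = 9; seller burden = 575/13 − 458/13 = 9.

Buyers bear $9, sellers bear $9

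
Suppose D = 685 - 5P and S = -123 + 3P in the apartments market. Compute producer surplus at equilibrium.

Producer surplus = 5400

Equilibrium: 685 - 5P = -123 + 3P gives P* = 101, Q* = 180.
Supply starts at P = 41 (where S = 0).
PS = ½(101 − 41)(180) = 5400.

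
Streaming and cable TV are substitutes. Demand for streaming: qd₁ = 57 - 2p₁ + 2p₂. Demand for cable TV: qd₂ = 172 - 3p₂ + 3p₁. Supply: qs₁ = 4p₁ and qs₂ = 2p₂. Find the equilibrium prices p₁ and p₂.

Market 1: 57 - 2p₁ + 2p₂ = 4p₁ → 6p₁ - 2p₂ = 57.
Market 2: 5p₂ - 3p₁ = 172.
Eliminating p₂: 5×(1) + 2×(2) gives 24p₁ = 629, so p₁ = 629/24.
Back-substitute into (2): p₂ = (172 + 3×629/24) / 5 = 50.125.

p₁ = 629/24, p₂ = 50.125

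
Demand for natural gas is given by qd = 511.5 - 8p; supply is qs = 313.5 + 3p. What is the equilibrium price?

p* = 18

Set qd = qs: 511.5 - 8p = 313.5 + 3p.
198 = 11p, so p* = 18.
q* = 511.5 − 8(18) = 367.5.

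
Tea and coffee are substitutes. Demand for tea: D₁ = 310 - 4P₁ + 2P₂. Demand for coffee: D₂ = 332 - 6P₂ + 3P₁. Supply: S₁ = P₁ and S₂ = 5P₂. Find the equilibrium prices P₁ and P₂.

Market 1: 310 - 4P₁ + 2P₂ = P₁ → 5P₁ - 2P₂ = 310.
Market 2: 11P₂ - 3P₁ = 332.
Eliminating P₂: 11×(1) + 2×(2) gives 49P₁ = 4074, so P₁ = 582/7.
Back-substitute into (2): P₂ = (332 + 3×582/7) / 11 = 370/7.

P₁ = 582/7, P₂ = 370/7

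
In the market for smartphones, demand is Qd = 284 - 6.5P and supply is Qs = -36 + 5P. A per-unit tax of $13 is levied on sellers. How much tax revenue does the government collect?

Tax revenue = 19851/23

Pre-tax equilibrium: P* = 640/23, Q* = 2372/23.
Tax on sellers shifts supply to Qs = -36 + 5(P − 13) = -101 + 5P.
284 - 6.5P = -101 + 5P gives buyer price Pb = 770/23; sellers receive Ps = 770/23 − 13 = 471/23.
New quantity: Q = 284 − 6.5(770/23) = 1527/23.
Revenue = 13 × 1527/23 = 19851/23.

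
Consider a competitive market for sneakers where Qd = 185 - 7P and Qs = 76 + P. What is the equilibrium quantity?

Set Qd = Qs: 185 - 7P = 76 + P.
109 = 8P, so P* = 13.625.
Q* = 185 − 7(13.625) = 89.625.

Q* = 89.625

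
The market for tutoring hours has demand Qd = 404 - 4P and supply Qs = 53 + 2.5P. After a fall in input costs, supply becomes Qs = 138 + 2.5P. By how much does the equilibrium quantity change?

Original equilibrium: P* = 54, Q* = 188.
New equilibrium: 404 - 4P = 138 + 2.5P, so 266 = 6.5P and P' = 532/13; Q' = 404 − 4(532/13) = 3124/13.
Change in quantity: 3124/13 − 188 = 680/13.

ΔQ = 680/13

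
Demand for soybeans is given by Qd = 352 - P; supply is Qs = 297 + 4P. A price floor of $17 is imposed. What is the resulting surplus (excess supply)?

Equilibrium price would be P* = 11, so the floor at 17 binds.
At P = 17: Qd = 335, Qs = 365.
Surplus = 365 − 335 = 30.

Surplus = 30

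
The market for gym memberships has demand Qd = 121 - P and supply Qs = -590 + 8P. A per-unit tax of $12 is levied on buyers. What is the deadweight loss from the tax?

Pre-tax equilibrium: P* = 79, Q* = 42.
Tax on buyers shifts demand to Qd = 121 − 1(P + 12) = 109 - P.
109 - P = -590 + 8P gives seller price Ps = 233/3; buyers pay Pb = 233/3 + 12 = 269/3.
New quantity: Q = 121 − 1(269/3) = 94/3.
DWL = ½ × 12 × (42 − 94/3) = 64.

Deadweight loss = 64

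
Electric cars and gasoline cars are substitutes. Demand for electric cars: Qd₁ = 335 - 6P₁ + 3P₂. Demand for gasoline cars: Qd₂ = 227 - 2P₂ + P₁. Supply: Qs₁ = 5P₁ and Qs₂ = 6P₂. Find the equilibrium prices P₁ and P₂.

P₁ = 3361/85, P₂ = 2832/85

Market 1: 335 - 6P₁ + 3P₂ = 5P₁ → 11P₁ - 3P₂ = 335.
Market 2: 8P₂ - P₁ = 227.
Eliminating P₂: 8×(1) + 3×(2) gives 85P₁ = 3361, so P₁ = 3361/85.
Back-substitute into (2): P₂ = (227 + 1×3361/85) / 8 = 2832/85.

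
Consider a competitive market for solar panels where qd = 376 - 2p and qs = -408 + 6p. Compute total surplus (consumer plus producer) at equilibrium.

Total surplus = 10800

Equilibrium: 376 - 2p = -408 + 6p gives p* = 98, q* = 180.
Demand choke price: p = 188; supply starts at p = 68.
CS = ½(188 − 98)(180) = 8100; PS = ½(98 − 68)(180) = 2700.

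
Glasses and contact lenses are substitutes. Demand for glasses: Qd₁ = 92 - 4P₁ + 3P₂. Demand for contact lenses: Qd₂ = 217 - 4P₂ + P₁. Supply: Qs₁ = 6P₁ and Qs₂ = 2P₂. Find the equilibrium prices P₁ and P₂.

P₁ = 401/19, P₂ = 754/19

Market 1: 92 - 4P₁ + 3P₂ = 6P₁ → 10P₁ - 3P₂ = 92.
Market 2: 6P₂ - P₁ = 217.
Eliminating P₂: 6×(1) + 3×(2) gives 57P₁ = 1203, so P₁ = 401/19.
Back-substitute into (2): P₂ = (217 + 1×401/19) / 6 = 754/19.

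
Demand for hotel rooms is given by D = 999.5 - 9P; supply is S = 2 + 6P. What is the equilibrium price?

Set D = S: 999.5 - 9P = 2 + 6P.
997.5 = 15P, so P* = 66.5.
Q* = 999.5 − 9(66.5) = 401.

P* = 66.5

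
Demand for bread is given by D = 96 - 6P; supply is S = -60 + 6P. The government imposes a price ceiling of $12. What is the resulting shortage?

Shortage = 12

Equilibrium price would be P* = 13, so the ceiling at 12 binds.
At P = 12: D = 96 − 6(12) = 24, S = -60 + 6(12) = 12.
Shortage = 24 − 12 = 12.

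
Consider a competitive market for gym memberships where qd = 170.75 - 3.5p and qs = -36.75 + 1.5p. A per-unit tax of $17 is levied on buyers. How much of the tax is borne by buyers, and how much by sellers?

Pre-tax equilibrium: p* = 41.5, q* = 25.5.
Tax on buyers shifts demand to qd = 170.75 − 3.5(p + 17) = 111.25 - 3.5p.
111.25 - 3.5p = -36.75 + 1.5p gives seller price ps = 29.6; buyers pay pb = 29.6 + 17 = 46.6.
New quantity: q = 170.75 − 3.5(46.6) = 7.65.
Buyer burden = 46.6 − 41.5 = 5.1; seller burden = 41.5 − 29.6 = 11.9.

Buyers bear $5.1, sellers bear $11.9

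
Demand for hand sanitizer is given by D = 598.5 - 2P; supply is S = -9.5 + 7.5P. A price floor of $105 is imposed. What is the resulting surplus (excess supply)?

Equilibrium price would be P* = 64, so the floor at 105 binds.
At P = 105: D = 388.5, S = 778.
Surplus = 778 − 388.5 = 389.5.

Surplus = 389.5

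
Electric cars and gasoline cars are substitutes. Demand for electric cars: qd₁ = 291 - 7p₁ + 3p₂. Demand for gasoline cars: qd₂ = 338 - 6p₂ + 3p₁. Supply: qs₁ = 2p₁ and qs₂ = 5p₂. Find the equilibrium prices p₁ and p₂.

Market 1: 291 - 7p₁ + 3p₂ = 2p₁ → 9p₁ - 3p₂ = 291.
Market 2: 11p₂ - 3p₁ = 338.
Eliminating p₂: 11×(1) + 3×(2) gives 90p₁ = 4215, so p₁ = 281/6.
Back-substitute into (2): p₂ = (338 + 3×281/6) / 11 = 43.5.

p₁ = 281/6, p₂ = 43.5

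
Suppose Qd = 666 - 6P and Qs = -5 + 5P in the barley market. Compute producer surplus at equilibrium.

Equilibrium: 666 - 6P = -5 + 5P gives P* = 61, Q* = 300.
Supply starts at P = 1 (where Qs = 0).
PS = ½(61 − 1)(300) = 9000.

Producer surplus = 9000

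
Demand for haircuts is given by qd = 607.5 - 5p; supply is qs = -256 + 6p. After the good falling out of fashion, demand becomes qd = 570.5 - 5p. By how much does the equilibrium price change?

Original equilibrium: p* = 78.5, q* = 215.
New equilibrium: 570.5 - 5p = -256 + 6p, so 826.5 = 11p and p' = 1653/22; q' = 570.5 − 5(1653/22) = 2143/11.
Change in price: 1653/22 − 78.5 = -37/11.

Δp = -37/11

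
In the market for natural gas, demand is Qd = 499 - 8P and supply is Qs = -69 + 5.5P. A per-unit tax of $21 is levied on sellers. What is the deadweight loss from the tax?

Pre-tax equilibrium: P* = 1136/27, Q* = 4385/27.
Tax on sellers shifts supply to Qs = -69 + 5.5(P − 21) = -184.5 + 5.5P.
499 - 8P = -184.5 + 5.5P gives buyer price Pb = 1367/27; sellers receive Ps = 1367/27 − 21 = 800/27.
New quantity: Q = 499 − 8(1367/27) = 2537/27.
DWL = ½ × 21 × (4385/27 − 2537/27) = 2156/3.

Deadweight loss = 2156/3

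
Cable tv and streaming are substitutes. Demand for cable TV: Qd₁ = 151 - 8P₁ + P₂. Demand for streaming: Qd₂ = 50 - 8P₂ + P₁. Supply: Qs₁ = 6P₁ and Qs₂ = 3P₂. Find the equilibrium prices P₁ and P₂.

Market 1: 151 - 8P₁ + P₂ = 6P₁ → 14P₁ - P₂ = 151.
Market 2: 11P₂ - P₁ = 50.
Eliminating P₂: 11×(1) + 1×(2) gives 153P₁ = 1711, so P₁ = 1711/153.
Back-substitute into (2): P₂ = (50 + 1×1711/153) / 11 = 851/153.

P₁ = 1711/153, P₂ = 851/153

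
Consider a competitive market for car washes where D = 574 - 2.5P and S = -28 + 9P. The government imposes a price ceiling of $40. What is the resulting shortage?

Shortage = 142

Equilibrium price would be P* = 1204/23, so the ceiling at 40 binds.
At P = 40: D = 574 − 2.5(40) = 474, S = -28 + 9(40) = 332.
Shortage = 474 − 332 = 142.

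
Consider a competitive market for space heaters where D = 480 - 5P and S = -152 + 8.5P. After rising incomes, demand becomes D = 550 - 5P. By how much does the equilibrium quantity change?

ΔQ = 1190/27

Original equilibrium: P* = 1264/27, Q* = 6640/27.
New equilibrium: 550 - 5P = -152 + 8.5P, so 702 = 13.5P and P' = 52; Q' = 550 − 5(52) = 290.
Change in quantity: 290 − 6640/27 = 1190/27.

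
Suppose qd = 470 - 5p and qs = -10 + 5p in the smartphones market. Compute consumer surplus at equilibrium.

Consumer surplus = 5290

Equilibrium: 470 - 5p = -10 + 5p gives p* = 48, q* = 230.
Demand choke price (qd = 0): p = 94.
CS = ½(94 − 48)(230) = 5290.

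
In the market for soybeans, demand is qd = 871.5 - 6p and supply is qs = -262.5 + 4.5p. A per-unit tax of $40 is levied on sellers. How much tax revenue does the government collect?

Tax revenue = 33780/7

Pre-tax equilibrium: p* = 108, q* = 223.5.
Tax on sellers shifts supply to qs = -262.5 + 4.5(p − 40) = -442.5 + 4.5p.
871.5 - 6p = -442.5 + 4.5p gives buyer price pb = 876/7; sellers receive ps = 876/7 − 40 = 596/7.
New quantity: q = 871.5 − 6(876/7) = 1689/14.
Revenue = 40 × 1689/14 = 33780/7.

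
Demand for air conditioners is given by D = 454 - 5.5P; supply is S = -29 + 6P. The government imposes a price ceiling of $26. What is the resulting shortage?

Equilibrium price would be P* = 42, so the ceiling at 26 binds.
At P = 26: D = 454 − 5.5(26) = 311, S = -29 + 6(26) = 127.
Shortage = 311 − 127 = 184.

Shortage = 184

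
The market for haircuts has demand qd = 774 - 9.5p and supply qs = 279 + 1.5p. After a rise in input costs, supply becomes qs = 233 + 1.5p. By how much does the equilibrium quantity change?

Original equilibrium: p* = 45, q* = 346.5.
New equilibrium: 774 - 9.5p = 233 + 1.5p, so 541 = 11p and p' = 541/11; q' = 774 − 9.5(541/11) = 6749/22.
Change in quantity: 6749/22 − 346.5 = -437/11.

Δq = -437/11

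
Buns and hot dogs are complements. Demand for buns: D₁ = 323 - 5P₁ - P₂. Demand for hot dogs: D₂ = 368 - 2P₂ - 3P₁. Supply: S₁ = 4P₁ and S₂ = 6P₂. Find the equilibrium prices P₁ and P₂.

P₁ = 2216/69, P₂ = 781/23

Market 1: 323 - 5P₁ - P₂ = 4P₁ → 9P₁ + P₂ = 323.
Market 2: 8P₂ + 3P₁ = 368.
Eliminating P₂: 8×(1) − 1×(2) gives 69P₁ = 2216, so P₁ = 2216/69.
Back-substitute into (2): P₂ = (368 − 3×2216/69) / 8 = 781/23.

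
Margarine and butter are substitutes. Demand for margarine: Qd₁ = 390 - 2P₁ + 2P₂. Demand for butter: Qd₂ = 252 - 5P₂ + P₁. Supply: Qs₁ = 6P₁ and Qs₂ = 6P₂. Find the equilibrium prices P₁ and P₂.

Market 1: 390 - 2P₁ + 2P₂ = 6P₁ → 8P₁ - 2P₂ = 390.
Market 2: 11P₂ - P₁ = 252.
Eliminating P₂: 11×(1) + 2×(2) gives 86P₁ = 4794, so P₁ = 2397/43.
Back-substitute into (2): P₂ = (252 + 1×2397/43) / 11 = 1203/43.

P₁ = 2397/43, P₂ = 1203/43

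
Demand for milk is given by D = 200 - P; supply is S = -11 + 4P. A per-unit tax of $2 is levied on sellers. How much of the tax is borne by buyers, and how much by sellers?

Pre-tax equilibrium: P* = 42.2, Q* = 157.8.
Tax on sellers shifts supply to S = -11 + 4(P − 2) = -19 + 4P.
200 - P = -19 + 4P gives buyer price Pb = 43.8; sellers receive Ps = 43.8 − 2 = 41.8.
New quantity: Q = 200 − 1(43.8) = 156.2.
Buyer burden = 43.8 − 42.2 = 1.6; seller burden = 42.2 − 41.8 = 0.4.

Buyers bear $1.6, sellers bear $0.4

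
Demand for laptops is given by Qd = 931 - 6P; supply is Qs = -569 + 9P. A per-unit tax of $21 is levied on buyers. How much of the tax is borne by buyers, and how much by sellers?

Pre-tax equilibrium: P* = 100, Q* = 331.
Tax on buyers shifts demand to Qd = 931 − 6(P + 21) = 805 - 6P.
805 - 6P = -569 + 9P gives seller price Ps = 91.6; buyers pay Pb = 91.6 + 21 = 112.6.
New quantity: Q = 931 − 6(112.6) = 255.4.
Buyer burden = 112.6 − 100 = 12.6; seller burden = 100 − 91.6 = 8.4.

Buyers bear $12.6, sellers bear $8.4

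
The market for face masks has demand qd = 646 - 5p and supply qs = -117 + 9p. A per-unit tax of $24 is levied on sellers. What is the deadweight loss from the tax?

Deadweight loss = 6480/7

Pre-tax equilibrium: p* = 54.5, q* = 373.5.
Tax on sellers shifts supply to qs = -117 + 9(p − 24) = -333 + 9p.
646 - 5p = -333 + 9p gives buyer price pb = 979/14; sellers receive ps = 979/14 − 24 = 643/14.
New quantity: q = 646 − 5(979/14) = 4149/14.
DWL = ½ × 24 × (373.5 − 4149/14) = 6480/7.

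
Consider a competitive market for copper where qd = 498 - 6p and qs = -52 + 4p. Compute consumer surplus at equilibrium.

Consumer surplus = 2352

Equilibrium: 498 - 6p = -52 + 4p gives p* = 55, q* = 168.
Demand choke price (qd = 0): p = 83.
CS = ½(83 − 55)(168) = 2352.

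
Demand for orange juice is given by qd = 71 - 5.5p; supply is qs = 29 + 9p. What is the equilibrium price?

p* = 84/29

Set qd = qs: 71 - 5.5p = 29 + 9p.
42 = 14.5p, so p* = 84/29.
q* = 71 − 5.5(84/29) = 1597/29.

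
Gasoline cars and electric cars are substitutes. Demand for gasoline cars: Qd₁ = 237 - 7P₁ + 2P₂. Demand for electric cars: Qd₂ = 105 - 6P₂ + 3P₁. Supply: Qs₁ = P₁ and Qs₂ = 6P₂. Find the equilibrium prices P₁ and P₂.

P₁ = 509/15, P₂ = 517/30

Market 1: 237 - 7P₁ + 2P₂ = P₁ → 8P₁ - 2P₂ = 237.
Market 2: 12P₂ - 3P₁ = 105.
Eliminating P₂: 12×(1) + 2×(2) gives 90P₁ = 3054, so P₁ = 509/15.
Back-substitute into (2): P₂ = (105 + 3×509/15) / 12 = 517/30.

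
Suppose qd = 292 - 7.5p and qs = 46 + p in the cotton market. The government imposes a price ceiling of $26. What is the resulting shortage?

Equilibrium price would be p* = 492/17, so the ceiling at 26 binds.
At p = 26: qd = 292 − 7.5(26) = 97, qs = 46 + 1(26) = 72.
Shortage = 97 − 72 = 25.

Shortage = 25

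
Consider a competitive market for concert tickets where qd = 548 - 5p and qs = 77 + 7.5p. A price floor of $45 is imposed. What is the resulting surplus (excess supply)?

Equilibrium price would be p* = 37.68, so the floor at 45 binds.
At p = 45: qd = 323, qs = 414.5.
Surplus = 414.5 − 323 = 91.5.

Surplus = 91.5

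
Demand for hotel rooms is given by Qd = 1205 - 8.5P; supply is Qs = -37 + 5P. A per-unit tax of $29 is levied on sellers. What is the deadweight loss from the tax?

Pre-tax equilibrium: P* = 92, Q* = 423.
Tax on sellers shifts supply to Qs = -37 + 5(P − 29) = -182 + 5P.
1205 - 8.5P = -182 + 5P gives buyer price Pb = 2774/27; sellers receive Ps = 2774/27 − 29 = 1991/27.
New quantity: Q = 1205 − 8.5(2774/27) = 8956/27.
DWL = ½ × 29 × (423 − 8956/27) = 71485/54.

Deadweight loss = 71485/54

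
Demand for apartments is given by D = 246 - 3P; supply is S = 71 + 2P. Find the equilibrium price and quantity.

P* = 35, Q* = 141

Set D = S: 246 - 3P = 71 + 2P.
175 = 5P, so P* = 35.
Q* = 246 − 3(35) = 141.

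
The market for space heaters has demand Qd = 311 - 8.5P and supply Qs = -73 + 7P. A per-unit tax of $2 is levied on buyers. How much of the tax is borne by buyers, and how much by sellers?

Buyers bear 28/31, sellers bear 34/31

Pre-tax equilibrium: P* = 768/31, Q* = 3113/31.
Tax on buyers shifts demand to Qd = 311 − 8.5(P + 2) = 294 - 8.5P.
294 - 8.5P = -73 + 7P gives seller price Ps = 734/31; buyers pay Pb = 734/31 + 2 = 796/31.
New quantity: Q = 311 − 8.5(796/31) = 2875/31.
Buyer burden = 796/31 − 768/31 = 28/31; seller burden = 768/31 − 734/31 = 34/31.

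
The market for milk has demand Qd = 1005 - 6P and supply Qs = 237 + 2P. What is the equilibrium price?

P* = 96

Set Qd = Qs: 1005 - 6P = 237 + 2P.
768 = 8P, so P* = 96.
Q* = 1005 − 6(96) = 429.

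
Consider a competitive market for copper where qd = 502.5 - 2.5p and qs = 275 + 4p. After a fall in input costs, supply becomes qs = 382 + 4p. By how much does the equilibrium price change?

Original equilibrium: p* = 35, q* = 415.
New equilibrium: 502.5 - 2.5p = 382 + 4p, so 120.5 = 6.5p and p' = 241/13; q' = 502.5 − 2.5(241/13) = 5930/13.
Change in price: 241/13 − 35 = -214/13.

Δp = -214/13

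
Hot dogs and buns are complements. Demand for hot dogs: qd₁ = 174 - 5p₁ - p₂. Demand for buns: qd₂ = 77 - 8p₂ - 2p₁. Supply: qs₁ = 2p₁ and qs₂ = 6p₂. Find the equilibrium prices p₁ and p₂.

Market 1: 174 - 5p₁ - p₂ = 2p₁ → 7p₁ + p₂ = 174.
Market 2: 14p₂ + 2p₁ = 77.
Eliminating p₂: 14×(1) − 1×(2) gives 96p₁ = 2359, so p₁ = 2359/96.
Back-substitute into (2): p₂ = (77 − 2×2359/96) / 14 = 191/96.

p₁ = 2359/96, p₂ = 191/96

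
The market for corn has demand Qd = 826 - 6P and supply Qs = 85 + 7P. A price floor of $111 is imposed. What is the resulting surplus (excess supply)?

Equilibrium price would be P* = 57, so the floor at 111 binds.
At P = 111: Qd = 160, Qs = 862.
Surplus = 862 − 160 = 702.

Surplus = 702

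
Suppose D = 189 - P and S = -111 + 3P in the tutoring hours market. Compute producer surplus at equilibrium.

Producer surplus = 2166

Equilibrium: 189 - P = -111 + 3P gives P* = 75, Q* = 114.
Supply starts at P = 37 (where S = 0).
PS = ½(75 − 37)(114) = 2166.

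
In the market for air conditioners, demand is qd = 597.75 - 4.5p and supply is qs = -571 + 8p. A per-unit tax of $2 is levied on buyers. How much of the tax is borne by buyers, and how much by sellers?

Pre-tax equilibrium: p* = 93.5, q* = 177.
Tax on buyers shifts demand to qd = 597.75 − 4.5(p + 2) = 588.75 - 4.5p.
588.75 - 4.5p = -571 + 8p gives seller price ps = 92.78; buyers pay pb = 92.78 + 2 = 94.78.
New quantity: q = 597.75 − 4.5(94.78) = 171.24.
Buyer burden = 94.78 − 93.5 = 1.28; seller burden = 93.5 − 92.78 = 0.72.

Buyers bear $1.28, sellers bear $0.72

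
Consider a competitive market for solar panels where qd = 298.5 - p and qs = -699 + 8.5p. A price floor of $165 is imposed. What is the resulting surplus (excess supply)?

Surplus = 570

Equilibrium price would be p* = 105, so the floor at 165 binds.
At p = 165: qd = 133.5, qs = 703.5.
Surplus = 703.5 − 133.5 = 570.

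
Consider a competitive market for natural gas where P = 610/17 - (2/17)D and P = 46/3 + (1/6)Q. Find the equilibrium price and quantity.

Set the two price expressions equal: 610/17 - (2/17)Q = 46/3 + (1/6)Q.
1048/51 = (29/102)Q, so Q* = 2096/29.
P* = 610/17 − (2/17)(2096/29) = 794/29.

P* = 794/29, Q* = 2096/29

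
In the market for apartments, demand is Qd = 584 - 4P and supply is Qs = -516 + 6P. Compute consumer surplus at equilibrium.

Equilibrium: 584 - 4P = -516 + 6P gives P* = 110, Q* = 144.
Demand choke price (Qd = 0): P = 146.
CS = ½(146 − 110)(144) = 2592.

Consumer surplus = 2592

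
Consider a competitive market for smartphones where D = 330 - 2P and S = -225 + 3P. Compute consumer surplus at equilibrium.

Consumer surplus = 2916

Equilibrium: 330 - 2P = -225 + 3P gives P* = 111, Q* = 108.
Demand choke price (D = 0): P = 165.
CS = ½(165 − 111)(108) = 2916.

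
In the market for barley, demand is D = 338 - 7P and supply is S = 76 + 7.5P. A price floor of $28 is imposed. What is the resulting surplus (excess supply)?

Equilibrium price would be P* = 524/29, so the floor at 28 binds.
At P = 28: D = 142, S = 286.
Surplus = 286 − 142 = 144.

Surplus = 144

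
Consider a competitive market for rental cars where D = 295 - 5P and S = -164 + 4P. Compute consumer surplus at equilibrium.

Equilibrium: 295 - 5P = -164 + 4P gives P* = 51, Q* = 40.
Demand choke price (D = 0): P = 59.
CS = ½(59 − 51)(40) = 160.

Consumer surplus = 160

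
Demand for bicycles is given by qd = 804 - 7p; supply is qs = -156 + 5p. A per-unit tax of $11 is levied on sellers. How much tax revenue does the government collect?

Pre-tax equilibrium: p* = 80, q* = 244.
Tax on sellers shifts supply to qs = -156 + 5(p − 11) = -211 + 5p.
804 - 7p = -211 + 5p gives buyer price pb = 1015/12; sellers receive ps = 1015/12 − 11 = 883/12.
New quantity: q = 804 − 7(1015/12) = 2543/12.
Revenue = 11 × 2543/12 = 27973/12.

Tax revenue = 27973/12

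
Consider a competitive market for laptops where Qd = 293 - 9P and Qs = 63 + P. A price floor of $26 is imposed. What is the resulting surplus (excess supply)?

Equilibrium price would be P* = 23, so the floor at 26 binds.
At P = 26: Qd = 59, Qs = 89.
Surplus = 89 − 59 = 30.

Surplus = 30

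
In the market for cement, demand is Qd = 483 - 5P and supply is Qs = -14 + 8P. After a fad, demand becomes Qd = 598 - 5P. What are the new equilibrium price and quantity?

P' = 612/13, Q' = 4714/13

Original equilibrium: P* = 497/13, Q* = 3794/13.
New equilibrium: 598 - 5P = -14 + 8P, so 612 = 13P and P' = 612/13; Q' = 598 − 5(612/13) = 4714/13.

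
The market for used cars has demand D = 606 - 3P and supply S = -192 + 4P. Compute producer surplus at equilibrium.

Producer surplus = 8712

Equilibrium: 606 - 3P = -192 + 4P gives P* = 114, Q* = 264.
Supply starts at P = 48 (where S = 0).
PS = ½(114 − 48)(264) = 8712.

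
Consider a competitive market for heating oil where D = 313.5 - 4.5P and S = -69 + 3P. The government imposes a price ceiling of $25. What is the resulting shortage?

Equilibrium price would be P* = 51, so the ceiling at 25 binds.
At P = 25: D = 313.5 − 4.5(25) = 201, S = -69 + 3(25) = 6.
Shortage = 201 − 6 = 195.

Shortage = 195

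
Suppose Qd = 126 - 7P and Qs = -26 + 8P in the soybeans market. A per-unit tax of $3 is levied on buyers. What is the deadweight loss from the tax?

Deadweight loss = 16.8

Pre-tax equilibrium: P* = 152/15, Q* = 826/15.
Tax on buyers shifts demand to Qd = 126 − 7(P + 3) = 105 - 7P.
105 - 7P = -26 + 8P gives seller price Ps = 131/15; buyers pay Pb = 131/15 + 3 = 176/15.
New quantity: Q = 126 − 7(176/15) = 658/15.
DWL = ½ × 3 × (826/15 − 658/15) = 16.8.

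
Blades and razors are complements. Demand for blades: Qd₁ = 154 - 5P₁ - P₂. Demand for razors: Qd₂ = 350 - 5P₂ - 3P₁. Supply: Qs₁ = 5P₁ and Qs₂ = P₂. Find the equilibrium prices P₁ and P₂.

P₁ = 574/57, P₂ = 3038/57

Market 1: 154 - 5P₁ - P₂ = 5P₁ → 10P₁ + P₂ = 154.
Market 2: 6P₂ + 3P₁ = 350.
Eliminating P₂: 6×(1) − 1×(2) gives 57P₁ = 574, so P₁ = 574/57.
Back-substitute into (2): P₂ = (350 − 3×574/57) / 6 = 3038/57.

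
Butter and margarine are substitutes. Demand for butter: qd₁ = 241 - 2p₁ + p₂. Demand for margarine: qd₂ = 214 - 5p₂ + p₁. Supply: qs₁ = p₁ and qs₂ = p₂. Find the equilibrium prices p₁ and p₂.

Market 1: 241 - 2p₁ + p₂ = p₁ → 3p₁ - p₂ = 241.
Market 2: 6p₂ - p₁ = 214.
Eliminating p₂: 6×(1) + 1×(2) gives 17p₁ = 1660, so p₁ = 1660/17.
Back-substitute into (2): p₂ = (214 + 1×1660/17) / 6 = 883/17.

p₁ = 1660/17, p₂ = 883/17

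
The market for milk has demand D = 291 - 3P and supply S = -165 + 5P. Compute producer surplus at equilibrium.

Producer surplus = 1440

Equilibrium: 291 - 3P = -165 + 5P gives P* = 57, Q* = 120.
Supply starts at P = 33 (where S = 0).
PS = ½(57 − 33)(120) = 1440.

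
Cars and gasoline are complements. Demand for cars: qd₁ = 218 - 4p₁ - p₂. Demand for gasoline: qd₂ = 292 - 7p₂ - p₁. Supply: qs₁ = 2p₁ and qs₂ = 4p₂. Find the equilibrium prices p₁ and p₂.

Market 1: 218 - 4p₁ - p₂ = 2p₁ → 6p₁ + p₂ = 218.
Market 2: 11p₂ + p₁ = 292.
Eliminating p₂: 11×(1) − 1×(2) gives 65p₁ = 2106, so p₁ = 32.4.
Back-substitute into (2): p₂ = (292 − 1×32.4) / 11 = 23.6.

p₁ = 32.4, p₂ = 23.6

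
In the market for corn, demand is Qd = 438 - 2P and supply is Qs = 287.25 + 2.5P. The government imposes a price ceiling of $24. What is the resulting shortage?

Shortage = 42.75

Equilibrium price would be P* = 33.5, so the ceiling at 24 binds.
At P = 24: Qd = 438 − 2(24) = 390, Qs = 287.25 + 2.5(24) = 347.25.
Shortage = 390 − 347.25 = 42.75.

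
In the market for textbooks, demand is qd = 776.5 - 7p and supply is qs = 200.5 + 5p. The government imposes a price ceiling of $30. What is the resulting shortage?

Shortage = 216

Equilibrium price would be p* = 48, so the ceiling at 30 binds.
At p = 30: qd = 776.5 − 7(30) = 566.5, qs = 200.5 + 5(30) = 350.5.
Shortage = 566.5 − 350.5 = 216.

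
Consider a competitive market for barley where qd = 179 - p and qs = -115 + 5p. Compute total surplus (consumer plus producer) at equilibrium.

Equilibrium: 179 - p = -115 + 5p gives p* = 49, q* = 130.
Demand choke price: p = 179; supply starts at p = 23.
CS = ½(179 − 49)(130) = 8450; PS = ½(49 − 23)(130) = 1690.

Total surplus = 10140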